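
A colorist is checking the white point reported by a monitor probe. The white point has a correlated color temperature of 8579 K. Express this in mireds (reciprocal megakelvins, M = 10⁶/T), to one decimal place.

116.6 mireds

M = 10⁶ / 8579 = 116.564 → 116.6 mireds.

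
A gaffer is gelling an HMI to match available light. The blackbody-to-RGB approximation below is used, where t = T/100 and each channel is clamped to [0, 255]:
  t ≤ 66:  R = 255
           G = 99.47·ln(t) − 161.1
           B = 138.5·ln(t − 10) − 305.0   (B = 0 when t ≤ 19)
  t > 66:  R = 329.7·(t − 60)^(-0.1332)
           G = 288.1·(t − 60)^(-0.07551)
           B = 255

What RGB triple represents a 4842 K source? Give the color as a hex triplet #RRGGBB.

t = 4842/100 = 48.42; the t ≤ 66 branch applies.
R = 255 by definition for t ≤ 66.
G = 99.47·ln 48.42 − 161.1 = 99.47·3.8799 − 161.1 = 224.835.
B = 138.5·ln(48.42 − 10) − 305.0 = 138.5·ln 38.42 − 305.0 = 138.5·3.6486 − 305.0 = 200.328.
Rounded: (255, 225, 200).
In hex: #FFE1C8.

#FFE1C8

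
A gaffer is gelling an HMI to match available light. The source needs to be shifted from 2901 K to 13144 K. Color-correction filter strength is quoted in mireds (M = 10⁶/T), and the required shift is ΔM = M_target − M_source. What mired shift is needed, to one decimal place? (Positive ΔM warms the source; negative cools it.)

M_source = 10⁶/2901 = 344.709; M_target = 10⁶/13144 = 76.080.
ΔM = 76.080 − 344.709 = -268.628 → -268.6 mireds, a cooling shift.

-268.6 mireds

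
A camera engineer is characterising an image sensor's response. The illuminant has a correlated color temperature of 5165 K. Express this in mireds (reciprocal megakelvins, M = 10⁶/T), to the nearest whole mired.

194 mireds

M = 10⁶ / 5165 = 193.611 → 194 mireds.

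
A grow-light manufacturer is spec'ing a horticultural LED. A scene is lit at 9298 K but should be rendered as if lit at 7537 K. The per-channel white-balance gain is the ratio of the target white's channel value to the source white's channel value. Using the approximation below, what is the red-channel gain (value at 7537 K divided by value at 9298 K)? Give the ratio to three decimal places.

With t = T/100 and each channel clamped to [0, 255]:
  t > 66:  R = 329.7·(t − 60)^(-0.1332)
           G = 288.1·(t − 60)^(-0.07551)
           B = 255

At 9298 K (t = 92.98):
  R = 329.7·(92.98 − 60)^(-0.1332) = 329.7·32.98^(-0.1332) = 329.7·0.62772 = 206.961.
At 7537 K (t = 75.37):
  R = 329.7·(75.37 − 60)^(-0.1332) = 329.7·15.37^(-0.1332) = 329.7·0.69492 = 229.115.
Gain = 229.115 / 206.961 = 1.1070 → 1.107.

1.107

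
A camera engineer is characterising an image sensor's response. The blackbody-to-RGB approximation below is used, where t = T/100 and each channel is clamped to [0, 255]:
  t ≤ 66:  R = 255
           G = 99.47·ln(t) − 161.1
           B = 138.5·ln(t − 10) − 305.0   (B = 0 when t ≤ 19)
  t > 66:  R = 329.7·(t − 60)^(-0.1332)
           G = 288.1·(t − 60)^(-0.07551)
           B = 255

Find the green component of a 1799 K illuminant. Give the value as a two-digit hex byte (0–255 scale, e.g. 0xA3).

0x7E

t = 1799/100 = 17.99; the t ≤ 66 branch applies.
G = 99.47·ln 17.99 − 161.1 = 99.47·2.8898 − 161.1 = 126.350.
Rounded: 126; in hex, 0x7E.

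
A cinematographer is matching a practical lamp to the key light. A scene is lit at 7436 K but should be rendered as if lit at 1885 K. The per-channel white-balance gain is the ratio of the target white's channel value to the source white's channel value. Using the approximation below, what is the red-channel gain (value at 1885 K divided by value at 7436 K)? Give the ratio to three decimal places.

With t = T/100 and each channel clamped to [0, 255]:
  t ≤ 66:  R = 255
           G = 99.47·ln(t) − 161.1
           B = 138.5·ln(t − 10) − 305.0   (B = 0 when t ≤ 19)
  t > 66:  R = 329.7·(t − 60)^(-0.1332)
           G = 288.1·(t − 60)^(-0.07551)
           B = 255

1.103

At 7436 K (t = 74.36):
  R = 329.7·(74.36 − 60)^(-0.1332) = 329.7·14.36^(-0.1332) = 329.7·0.70124 = 231.199.
At 1885 K (t = 18.85):
  R = 255 by definition for t ≤ 66.
Gain = 255.000 / 231.199 = 1.1029 → 1.103.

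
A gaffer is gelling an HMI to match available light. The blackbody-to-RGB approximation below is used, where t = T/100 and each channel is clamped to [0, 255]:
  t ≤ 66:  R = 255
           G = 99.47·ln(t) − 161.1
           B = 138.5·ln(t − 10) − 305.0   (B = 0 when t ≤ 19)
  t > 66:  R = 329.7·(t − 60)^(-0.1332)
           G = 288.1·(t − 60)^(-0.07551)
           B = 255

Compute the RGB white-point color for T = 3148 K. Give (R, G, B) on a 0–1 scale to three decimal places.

(1.000, 0.714, 0.470)

t = 3148/100 = 31.48; the t ≤ 66 branch applies.
R = 255 by definition for t ≤ 66.
G = 99.47·ln 31.48 − 161.1 = 99.47·3.4494 − 161.1 = 182.007.
B = 138.5·ln(31.48 − 10) − 305.0 = 138.5·ln 21.48 − 305.0 = 138.5·3.0671 − 305.0 = 119.796.
Dividing each by 255: (1.0000, 0.7138, 0.4698) → (1.000, 0.714, 0.470).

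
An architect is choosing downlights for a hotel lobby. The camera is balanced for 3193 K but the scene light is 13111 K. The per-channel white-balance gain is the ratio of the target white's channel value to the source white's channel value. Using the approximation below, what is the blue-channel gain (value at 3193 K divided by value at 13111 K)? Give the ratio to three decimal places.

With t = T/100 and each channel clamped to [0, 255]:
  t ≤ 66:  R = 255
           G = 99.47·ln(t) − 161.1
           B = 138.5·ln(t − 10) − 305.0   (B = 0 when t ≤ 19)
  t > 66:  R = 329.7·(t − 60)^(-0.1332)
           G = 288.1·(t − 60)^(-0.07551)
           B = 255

At 13111 K (t = 131.11):
  B = 255 by definition for t > 66.
At 3193 K (t = 31.93):
  B = 138.5·ln(31.93 − 10) − 305.0 = 138.5·ln 21.93 − 305.0 = 138.5·3.0879 − 305.0 = 122.668.
Gain = 122.668 / 255.000 = 0.4811 → 0.481.

0.481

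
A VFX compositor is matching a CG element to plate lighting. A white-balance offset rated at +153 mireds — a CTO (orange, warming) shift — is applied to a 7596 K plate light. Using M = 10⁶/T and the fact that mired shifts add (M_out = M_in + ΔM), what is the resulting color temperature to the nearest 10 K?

M_in = 10⁶/7596 = 131.65 mireds.
M_out = 131.65 + (+153) = 284.65 mireds.
T_out = 10⁶/284.65 = 3513.1 K → 3510 K.

3510 K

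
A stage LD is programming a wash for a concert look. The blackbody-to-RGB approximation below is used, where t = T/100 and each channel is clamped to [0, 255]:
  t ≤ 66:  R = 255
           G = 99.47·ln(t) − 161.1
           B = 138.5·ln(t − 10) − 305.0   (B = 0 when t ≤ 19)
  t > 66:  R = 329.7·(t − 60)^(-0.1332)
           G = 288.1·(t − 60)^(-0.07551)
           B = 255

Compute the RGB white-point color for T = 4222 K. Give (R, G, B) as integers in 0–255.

(255, 211, 176)

t = 4222/100 = 42.22; the t ≤ 66 branch applies.
R = 255 by definition for t ≤ 66.
G = 99.47·ln 42.22 − 161.1 = 99.47·3.7429 − 161.1 = 211.206.
B = 138.5·ln(42.22 − 10) − 305.0 = 138.5·ln 32.22 − 305.0 = 138.5·3.4726 − 305.0 = 175.953.
Rounded: (255, 211, 176).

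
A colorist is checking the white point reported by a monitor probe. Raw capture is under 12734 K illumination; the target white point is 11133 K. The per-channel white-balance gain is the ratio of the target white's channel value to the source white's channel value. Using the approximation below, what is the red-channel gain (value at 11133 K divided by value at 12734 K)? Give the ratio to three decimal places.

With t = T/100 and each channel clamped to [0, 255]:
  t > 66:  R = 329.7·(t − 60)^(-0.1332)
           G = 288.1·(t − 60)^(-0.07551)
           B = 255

1.037

At 12734 K (t = 127.34):
  R = 329.7·(127.34 − 60)^(-0.1332) = 329.7·67.34^(-0.1332) = 329.7·0.57079 = 188.188.
At 11133 K (t = 111.33):
  R = 329.7·(111.33 − 60)^(-0.1332) = 329.7·51.33^(-0.1332) = 329.7·0.59180 = 195.118.
Gain = 195.118 / 188.188 = 1.0368 → 1.037.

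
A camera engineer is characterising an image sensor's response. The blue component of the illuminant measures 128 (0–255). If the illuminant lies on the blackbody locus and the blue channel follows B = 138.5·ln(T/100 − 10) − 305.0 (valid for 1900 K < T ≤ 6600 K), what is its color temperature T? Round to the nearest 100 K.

3300 K

ln(t − 10) = (128 + 305.0) / 138.5 = 3.1264.
t − 10 = e^3.1264 = 22.791, so t = 32.791.
T = 100·t = 3279 K → 3300 K to the nearest 100 K.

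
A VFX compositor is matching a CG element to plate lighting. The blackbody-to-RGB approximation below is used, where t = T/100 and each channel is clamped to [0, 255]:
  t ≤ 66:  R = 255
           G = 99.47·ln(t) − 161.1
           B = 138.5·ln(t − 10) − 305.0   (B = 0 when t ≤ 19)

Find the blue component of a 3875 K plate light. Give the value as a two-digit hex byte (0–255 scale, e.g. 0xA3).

0xA0

t = 3875/100 = 38.75; the t ≤ 66 branch applies.
B = 138.5·ln(38.75 − 10) − 305.0 = 138.5·ln 28.75 − 305.0 = 138.5·3.3586 − 305.0 = 160.171.
Rounded: 160; in hex, 0xA0.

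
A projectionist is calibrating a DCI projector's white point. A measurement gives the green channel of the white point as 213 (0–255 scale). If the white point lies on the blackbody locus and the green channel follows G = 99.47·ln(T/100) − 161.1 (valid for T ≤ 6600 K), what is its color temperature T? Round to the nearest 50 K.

ln t = (213 + 161.1) / 99.47 = 3.7609.
t = e^3.7609 = 42.989.
T = 100·t = 4299 K → 4300 K to the nearest 50 K.

4300 K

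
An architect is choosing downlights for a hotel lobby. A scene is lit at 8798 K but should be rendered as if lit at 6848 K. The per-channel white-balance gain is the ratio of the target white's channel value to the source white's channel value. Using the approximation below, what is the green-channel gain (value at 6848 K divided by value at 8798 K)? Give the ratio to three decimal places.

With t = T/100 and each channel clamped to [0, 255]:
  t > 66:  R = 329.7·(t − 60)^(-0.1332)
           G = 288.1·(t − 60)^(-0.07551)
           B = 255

At 8798 K (t = 87.98):
  G = 288.1·(87.98 − 60)^(-0.07551) = 288.1·27.98^(-0.07551) = 288.1·0.77759 = 224.023.
At 6848 K (t = 68.48):
  G = 288.1·(68.48 − 60)^(-0.07551) = 288.1·8.48^(-0.07551) = 288.1·0.85094 = 245.155.
Gain = 245.155 / 224.023 = 1.0943 → 1.094.

1.094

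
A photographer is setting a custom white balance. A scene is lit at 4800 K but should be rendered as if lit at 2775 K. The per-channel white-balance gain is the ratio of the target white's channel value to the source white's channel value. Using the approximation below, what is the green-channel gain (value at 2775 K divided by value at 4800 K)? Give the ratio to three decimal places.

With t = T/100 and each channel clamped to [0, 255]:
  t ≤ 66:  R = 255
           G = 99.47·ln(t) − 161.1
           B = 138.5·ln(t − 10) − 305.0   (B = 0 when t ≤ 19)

0.757

At 4800 K (t = 48):
  G = 99.47·ln 48 − 161.1 = 99.47·3.8712 − 161.1 = 223.968.
At 2775 K (t = 27.75):
  G = 99.47·ln 27.75 − 161.1 = 99.47·3.3232 − 161.1 = 169.462.
Gain = 169.462 / 223.968 = 0.7566 → 0.757.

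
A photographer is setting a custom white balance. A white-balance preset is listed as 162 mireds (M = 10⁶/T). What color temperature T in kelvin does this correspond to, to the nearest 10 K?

T = 10⁶ / 162 = 6172.84 K → 6170 K.

6170 K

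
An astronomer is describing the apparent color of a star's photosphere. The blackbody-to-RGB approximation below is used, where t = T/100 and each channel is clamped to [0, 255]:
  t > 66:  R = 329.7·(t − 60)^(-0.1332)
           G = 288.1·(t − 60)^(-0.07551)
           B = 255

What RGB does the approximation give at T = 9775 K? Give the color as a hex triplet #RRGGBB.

t = 9775/100 = 97.75; the t > 66 branch applies.
R = 329.7·(97.75 − 60)^(-0.1332) = 329.7·37.75^(-0.1332) = 329.7·0.61653 = 203.270.
G = 288.1·(97.75 − 60)^(-0.07551) = 288.1·37.75^(-0.07551) = 288.1·0.76020 = 219.013.
B = 255 by definition for t > 66.
Rounded: (203, 219, 255).
In hex: #CBDBFF.

#CBDBFF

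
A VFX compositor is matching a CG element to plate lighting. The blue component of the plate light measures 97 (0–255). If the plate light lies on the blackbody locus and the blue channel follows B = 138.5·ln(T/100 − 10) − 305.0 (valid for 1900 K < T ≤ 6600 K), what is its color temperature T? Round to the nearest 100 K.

ln(t − 10) = (97 + 305.0) / 138.5 = 2.9025.
t − 10 = e^2.9025 = 18.220, so t = 28.220.
T = 100·t = 2822 K → 2800 K to the nearest 100 K.

2800 K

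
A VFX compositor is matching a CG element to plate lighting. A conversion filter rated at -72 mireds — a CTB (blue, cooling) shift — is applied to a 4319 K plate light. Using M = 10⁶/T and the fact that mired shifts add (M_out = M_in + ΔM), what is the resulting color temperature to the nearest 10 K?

6270 K

M_in = 10⁶/4319 = 231.54 mireds.
M_out = 231.54 + (-72) = 159.54 mireds.
T_out = 10⁶/159.54 = 6268.2 K → 6270 K.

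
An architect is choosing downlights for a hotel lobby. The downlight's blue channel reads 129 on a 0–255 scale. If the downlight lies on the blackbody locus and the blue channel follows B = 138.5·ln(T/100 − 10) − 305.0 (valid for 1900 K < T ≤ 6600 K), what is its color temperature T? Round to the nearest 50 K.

3300 K

ln(t − 10) = (129 + 305.0) / 138.5 = 3.1336.
t − 10 = e^3.1336 = 22.956, so t = 32.956.
T = 100·t = 3296 K → 3300 K to the nearest 50 K.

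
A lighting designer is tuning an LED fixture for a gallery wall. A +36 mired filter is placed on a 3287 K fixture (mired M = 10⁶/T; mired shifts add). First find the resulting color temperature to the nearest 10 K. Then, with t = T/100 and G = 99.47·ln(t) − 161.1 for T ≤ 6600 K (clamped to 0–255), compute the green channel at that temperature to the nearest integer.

M_in = 10⁶/3287 = 304.23; M_out = 304.23 + (+36) = 340.23.
T_out = 10⁶/340.23 = 2939.2 K → 2940 K; t = 29.4.
G = 99.47·ln 29.4 − 161.1 = 99.47·3.3810 − 161.1 = 175.208.
Rounded: 175.

175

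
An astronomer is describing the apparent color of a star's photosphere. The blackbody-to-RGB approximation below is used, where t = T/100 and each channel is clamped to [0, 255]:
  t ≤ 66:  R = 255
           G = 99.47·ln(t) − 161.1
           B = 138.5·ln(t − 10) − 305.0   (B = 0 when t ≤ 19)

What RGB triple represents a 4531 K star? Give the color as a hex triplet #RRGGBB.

#FFDABD

t = 4531/100 = 45.31; the t ≤ 66 branch applies.
R = 255 by definition for t ≤ 66.
G = 99.47·ln 45.31 − 161.1 = 99.47·3.8135 − 161.1 = 218.232.
B = 138.5·ln(45.31 − 10) − 305.0 = 138.5·ln 35.31 − 305.0 = 138.5·3.5642 − 305.0 = 188.637.
Rounded: (255, 218, 189).
In hex: #FFDABD.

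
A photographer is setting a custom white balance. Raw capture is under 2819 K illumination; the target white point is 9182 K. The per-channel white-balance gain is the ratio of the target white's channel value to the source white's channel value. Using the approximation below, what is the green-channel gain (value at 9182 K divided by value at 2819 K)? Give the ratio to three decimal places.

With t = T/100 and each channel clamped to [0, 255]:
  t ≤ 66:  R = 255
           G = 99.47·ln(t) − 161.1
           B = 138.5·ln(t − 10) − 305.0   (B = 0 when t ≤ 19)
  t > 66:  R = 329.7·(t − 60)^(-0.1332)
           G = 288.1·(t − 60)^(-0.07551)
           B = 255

1.297

At 2819 K (t = 28.19):
  G = 99.47·ln 28.19 − 161.1 = 99.47·3.3390 − 161.1 = 171.027.
At 9182 K (t = 91.82):
  G = 288.1·(91.82 − 60)^(-0.07551) = 288.1·31.82^(-0.07551) = 288.1·0.77007 = 221.858.
Gain = 221.858 / 171.027 = 1.2972 → 1.297.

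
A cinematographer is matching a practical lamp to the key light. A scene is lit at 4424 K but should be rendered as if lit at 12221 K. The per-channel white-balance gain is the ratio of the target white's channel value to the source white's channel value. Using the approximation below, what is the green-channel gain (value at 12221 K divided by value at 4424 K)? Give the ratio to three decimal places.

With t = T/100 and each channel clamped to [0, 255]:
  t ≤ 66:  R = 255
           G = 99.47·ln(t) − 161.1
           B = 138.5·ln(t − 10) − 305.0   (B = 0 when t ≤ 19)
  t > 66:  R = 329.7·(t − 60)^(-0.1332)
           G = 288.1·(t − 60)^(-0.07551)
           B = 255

At 4424 K (t = 44.24):
  G = 99.47·ln 44.24 − 161.1 = 99.47·3.7896 − 161.1 = 215.854.
At 12221 K (t = 122.21):
  G = 288.1·(122.21 − 60)^(-0.07551) = 288.1·62.21^(-0.07551) = 288.1·0.73206 = 210.906.
Gain = 210.906 / 215.854 = 0.9771 → 0.977.

0.977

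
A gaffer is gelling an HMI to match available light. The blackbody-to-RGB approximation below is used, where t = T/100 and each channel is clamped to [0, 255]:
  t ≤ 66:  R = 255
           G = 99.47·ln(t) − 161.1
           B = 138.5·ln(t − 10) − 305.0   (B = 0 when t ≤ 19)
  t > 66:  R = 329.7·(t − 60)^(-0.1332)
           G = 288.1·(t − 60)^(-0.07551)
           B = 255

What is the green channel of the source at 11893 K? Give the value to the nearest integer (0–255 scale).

t = 11893/100 = 118.93; the t > 66 branch applies.
G = 288.1·(118.93 − 60)^(-0.07551) = 288.1·58.93^(-0.07551) = 288.1·0.73506 = 211.770.
Rounded: 212.

212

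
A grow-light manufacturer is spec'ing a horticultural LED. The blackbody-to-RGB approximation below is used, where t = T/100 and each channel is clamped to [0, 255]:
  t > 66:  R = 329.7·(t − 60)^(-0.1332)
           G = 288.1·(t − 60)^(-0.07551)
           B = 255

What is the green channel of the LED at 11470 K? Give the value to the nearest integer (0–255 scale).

t = 11470/100 = 114.7; the t > 66 branch applies.
G = 288.1·(114.7 − 60)^(-0.07551) = 288.1·54.7^(-0.07551) = 288.1·0.73920 = 212.965.
Rounded: 213.

213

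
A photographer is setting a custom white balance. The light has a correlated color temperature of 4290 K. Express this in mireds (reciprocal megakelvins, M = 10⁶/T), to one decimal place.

M = 10⁶ / 4290 = 233.100 → 233.1 mireds.

233.1 mireds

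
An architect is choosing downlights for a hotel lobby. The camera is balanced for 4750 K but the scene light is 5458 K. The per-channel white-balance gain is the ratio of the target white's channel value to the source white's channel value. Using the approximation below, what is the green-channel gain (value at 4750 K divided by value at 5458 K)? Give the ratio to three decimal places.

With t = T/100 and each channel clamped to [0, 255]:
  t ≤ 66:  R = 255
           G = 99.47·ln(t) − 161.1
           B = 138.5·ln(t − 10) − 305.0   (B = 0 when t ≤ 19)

At 5458 K (t = 54.58):
  G = 99.47·ln 54.58 − 161.1 = 99.47·3.9997 − 161.1 = 236.747.
At 4750 K (t = 47.5):
  G = 99.47·ln 47.5 − 161.1 = 99.47·3.8607 − 161.1 = 222.927.
Gain = 222.927 / 236.747 = 0.9416 → 0.942.

0.942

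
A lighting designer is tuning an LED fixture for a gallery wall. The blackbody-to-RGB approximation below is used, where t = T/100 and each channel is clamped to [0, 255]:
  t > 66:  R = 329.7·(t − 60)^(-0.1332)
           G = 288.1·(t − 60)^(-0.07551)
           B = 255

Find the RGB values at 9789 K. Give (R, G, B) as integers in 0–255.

t = 9789/100 = 97.89; the t > 66 branch applies.
R = 329.7·(97.89 − 60)^(-0.1332) = 329.7·37.89^(-0.1332) = 329.7·0.61623 = 203.170.
G = 288.1·(97.89 − 60)^(-0.07551) = 288.1·37.89^(-0.07551) = 288.1·0.75999 = 218.952.
B = 255 by definition for t > 66.
Rounded: (203, 219, 255).

(203, 219, 255)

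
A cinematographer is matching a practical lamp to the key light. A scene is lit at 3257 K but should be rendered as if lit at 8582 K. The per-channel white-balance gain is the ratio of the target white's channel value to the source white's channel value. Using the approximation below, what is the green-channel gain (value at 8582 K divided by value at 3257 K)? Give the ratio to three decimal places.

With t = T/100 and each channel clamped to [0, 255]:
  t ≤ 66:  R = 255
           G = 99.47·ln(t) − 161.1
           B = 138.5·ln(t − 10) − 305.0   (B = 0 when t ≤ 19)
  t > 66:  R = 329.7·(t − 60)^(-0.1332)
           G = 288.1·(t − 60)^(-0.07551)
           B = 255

At 3257 K (t = 32.57):
  G = 99.47·ln 32.57 − 161.1 = 99.47·3.4834 − 161.1 = 185.393.
At 8582 K (t = 85.82):
  G = 288.1·(85.82 − 60)^(-0.07551) = 288.1·25.82^(-0.07551) = 288.1·0.78232 = 225.386.
Gain = 225.386 / 185.393 = 1.2157 → 1.216.

1.216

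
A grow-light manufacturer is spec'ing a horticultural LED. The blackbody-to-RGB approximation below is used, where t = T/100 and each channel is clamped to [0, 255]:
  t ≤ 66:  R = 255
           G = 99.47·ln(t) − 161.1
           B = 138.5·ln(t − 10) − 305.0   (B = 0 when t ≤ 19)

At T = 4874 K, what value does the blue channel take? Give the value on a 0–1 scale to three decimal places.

0.790

t = 4874/100 = 48.74; the t ≤ 66 branch applies.
B = 138.5·ln(48.74 − 10) − 305.0 = 138.5·ln 38.74 − 305.0 = 138.5·3.6569 − 305.0 = 201.477.
On a 0–1 scale: 201.477/255 = 0.7901 → 0.790.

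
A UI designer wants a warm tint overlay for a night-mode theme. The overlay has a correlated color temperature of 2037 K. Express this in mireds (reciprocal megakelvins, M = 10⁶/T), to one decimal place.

M = 10⁶ / 2037 = 490.918 → 490.9 mireds.

490.9 mireds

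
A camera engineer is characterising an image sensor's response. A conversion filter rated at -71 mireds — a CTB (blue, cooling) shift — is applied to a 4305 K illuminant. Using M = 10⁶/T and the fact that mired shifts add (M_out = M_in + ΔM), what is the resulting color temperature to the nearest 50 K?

6200 K

M_in = 10⁶/4305 = 232.29 mireds.
M_out = 232.29 + (-71) = 161.29 mireds.
T_out = 10⁶/161.29 = 6200.1 K → 6200 K.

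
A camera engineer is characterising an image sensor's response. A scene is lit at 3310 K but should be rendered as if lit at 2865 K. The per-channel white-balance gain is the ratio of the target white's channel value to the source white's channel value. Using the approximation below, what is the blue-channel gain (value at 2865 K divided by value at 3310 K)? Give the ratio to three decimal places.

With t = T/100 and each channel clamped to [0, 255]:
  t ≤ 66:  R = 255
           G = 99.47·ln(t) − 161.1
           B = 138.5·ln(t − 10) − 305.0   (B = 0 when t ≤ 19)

At 3310 K (t = 33.1):
  B = 138.5·ln(33.1 − 10) − 305.0 = 138.5·ln 23.1 − 305.0 = 138.5·3.1398 − 305.0 = 129.867.
At 2865 K (t = 28.65):
  B = 138.5·ln(28.65 − 10) − 305.0 = 138.5·ln 18.65 − 305.0 = 138.5·2.9258 − 305.0 = 100.230.
Gain = 100.230 / 129.867 = 0.7718 → 0.772.

0.772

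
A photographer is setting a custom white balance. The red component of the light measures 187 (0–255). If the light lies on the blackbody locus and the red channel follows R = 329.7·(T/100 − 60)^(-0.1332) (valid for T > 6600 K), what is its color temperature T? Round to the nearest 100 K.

13100 K

(t − 60)^(-0.1332) = 187/329.7 = 0.56718.
t − 60 = 0.56718^(1/-0.1332) = 0.56718^(-7.508) = 70.620, so t = 130.620.
T = 100·t = 13062 K → 13100 K to the nearest 100 K.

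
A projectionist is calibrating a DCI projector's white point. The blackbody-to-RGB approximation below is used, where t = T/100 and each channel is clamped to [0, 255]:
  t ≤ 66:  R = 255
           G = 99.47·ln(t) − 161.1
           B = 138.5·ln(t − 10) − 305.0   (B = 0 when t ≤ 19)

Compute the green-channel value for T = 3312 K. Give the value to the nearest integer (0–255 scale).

t = 3312/100 = 33.12; the t ≤ 66 branch applies.
G = 99.47·ln 33.12 − 161.1 = 99.47·3.5001 − 161.1 = 187.059.
Rounded: 187.

187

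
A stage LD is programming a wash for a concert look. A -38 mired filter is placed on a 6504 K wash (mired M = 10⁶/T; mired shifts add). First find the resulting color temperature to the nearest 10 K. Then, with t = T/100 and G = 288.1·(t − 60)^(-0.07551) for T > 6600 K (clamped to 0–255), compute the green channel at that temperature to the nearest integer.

M_in = 10⁶/6504 = 153.75; M_out = 153.75 + (-38) = 115.75.
T_out = 10⁶/115.75 = 8639.2 K → 8640 K; t = 86.4.
G = 288.1·(86.4 − 60)^(-0.07551) = 288.1·26.4^(-0.07551) = 288.1·0.78101 = 225.008.
Rounded: 225.

225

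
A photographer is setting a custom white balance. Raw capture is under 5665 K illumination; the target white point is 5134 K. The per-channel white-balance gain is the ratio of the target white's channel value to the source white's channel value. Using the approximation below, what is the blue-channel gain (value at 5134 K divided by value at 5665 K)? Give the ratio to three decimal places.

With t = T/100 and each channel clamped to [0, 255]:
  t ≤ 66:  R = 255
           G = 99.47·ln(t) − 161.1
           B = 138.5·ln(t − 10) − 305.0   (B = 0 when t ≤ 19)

0.926

At 5665 K (t = 56.65):
  B = 138.5·ln(56.65 − 10) − 305.0 = 138.5·ln 46.65 − 305.0 = 138.5·3.8427 − 305.0 = 227.210.
At 5134 K (t = 51.34):
  B = 138.5·ln(51.34 − 10) − 305.0 = 138.5·ln 41.34 − 305.0 = 138.5·3.7218 − 305.0 = 210.474.
Gain = 210.474 / 227.210 = 0.9263 → 0.926.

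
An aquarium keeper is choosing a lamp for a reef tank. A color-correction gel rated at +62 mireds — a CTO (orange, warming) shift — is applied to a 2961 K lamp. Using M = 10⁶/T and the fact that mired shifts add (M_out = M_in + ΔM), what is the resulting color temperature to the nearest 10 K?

M_in = 10⁶/2961 = 337.72 mireds.
M_out = 337.72 + (+62) = 399.72 mireds.
T_out = 10⁶/399.72 = 2501.7 K → 2500 K.

2500 K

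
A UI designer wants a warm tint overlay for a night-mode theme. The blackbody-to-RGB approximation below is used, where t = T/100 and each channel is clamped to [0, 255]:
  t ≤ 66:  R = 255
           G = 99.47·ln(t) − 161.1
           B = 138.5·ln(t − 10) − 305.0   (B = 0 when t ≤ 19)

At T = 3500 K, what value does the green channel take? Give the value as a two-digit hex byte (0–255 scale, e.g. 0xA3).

t = 3500/100 = 35; the t ≤ 66 branch applies.
G = 99.47·ln 35 − 161.1 = 99.47·3.5553 − 161.1 = 192.550.
Rounded: 193; in hex, 0xC1.

0xC1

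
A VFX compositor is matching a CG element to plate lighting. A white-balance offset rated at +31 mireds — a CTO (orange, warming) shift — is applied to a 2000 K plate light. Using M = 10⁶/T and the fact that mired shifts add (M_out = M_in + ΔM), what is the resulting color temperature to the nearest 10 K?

M_in = 10⁶/2000 = 500.00 mireds.
M_out = 500.00 + (+31) = 531.00 mireds.
T_out = 10⁶/531.00 = 1883.2 K → 1880 K.

1880 K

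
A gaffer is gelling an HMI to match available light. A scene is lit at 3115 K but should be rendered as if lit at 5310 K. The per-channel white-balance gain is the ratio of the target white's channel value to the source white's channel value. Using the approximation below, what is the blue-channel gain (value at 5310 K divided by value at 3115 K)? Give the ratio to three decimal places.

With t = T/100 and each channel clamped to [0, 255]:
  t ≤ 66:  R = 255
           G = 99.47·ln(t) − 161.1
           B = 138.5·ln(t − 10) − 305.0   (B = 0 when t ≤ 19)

At 3115 K (t = 31.15):
  B = 138.5·ln(31.15 − 10) − 305.0 = 138.5·ln 21.15 − 305.0 = 138.5·3.0516 − 305.0 = 117.652.
At 5310 K (t = 53.1):
  B = 138.5·ln(53.1 − 10) − 305.0 = 138.5·ln 43.1 − 305.0 = 138.5·3.7635 − 305.0 = 216.248.
Gain = 216.248 / 117.652 = 1.8380 → 1.838.

1.838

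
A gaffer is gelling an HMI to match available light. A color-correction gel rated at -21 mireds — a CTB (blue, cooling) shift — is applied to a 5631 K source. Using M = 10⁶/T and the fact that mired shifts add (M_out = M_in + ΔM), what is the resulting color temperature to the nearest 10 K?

M_in = 10⁶/5631 = 177.59 mireds.
M_out = 177.59 + (-21) = 156.59 mireds.
T_out = 10⁶/156.59 = 6386.2 K → 6390 K.

6390 K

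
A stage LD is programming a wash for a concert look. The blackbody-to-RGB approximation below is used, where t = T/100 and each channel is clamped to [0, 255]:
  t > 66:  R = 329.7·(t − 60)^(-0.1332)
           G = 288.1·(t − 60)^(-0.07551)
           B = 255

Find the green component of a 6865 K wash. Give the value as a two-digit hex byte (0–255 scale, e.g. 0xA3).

t = 6865/100 = 68.65; the t > 66 branch applies.
G = 288.1·(68.65 − 60)^(-0.07551) = 288.1·8.65^(-0.07551) = 288.1·0.84966 = 244.787.
Rounded: 245; in hex, 0xF5.

0xF5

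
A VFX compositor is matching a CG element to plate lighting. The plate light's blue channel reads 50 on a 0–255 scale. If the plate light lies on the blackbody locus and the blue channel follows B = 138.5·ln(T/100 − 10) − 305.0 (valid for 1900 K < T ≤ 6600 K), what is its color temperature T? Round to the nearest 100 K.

2300 K

ln(t − 10) = (50 + 305.0) / 138.5 = 2.5632.
t − 10 = e^2.5632 = 12.977, so t = 22.977.
T = 100·t = 2298 K → 2300 K to the nearest 100 K.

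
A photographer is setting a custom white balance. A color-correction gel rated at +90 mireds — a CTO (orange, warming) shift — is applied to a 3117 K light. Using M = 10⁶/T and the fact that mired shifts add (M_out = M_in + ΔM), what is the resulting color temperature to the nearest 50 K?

2450 K

M_in = 10⁶/3117 = 320.82 mireds.
M_out = 320.82 + (+90) = 410.82 mireds.
T_out = 10⁶/410.82 = 2434.1 K → 2450 K.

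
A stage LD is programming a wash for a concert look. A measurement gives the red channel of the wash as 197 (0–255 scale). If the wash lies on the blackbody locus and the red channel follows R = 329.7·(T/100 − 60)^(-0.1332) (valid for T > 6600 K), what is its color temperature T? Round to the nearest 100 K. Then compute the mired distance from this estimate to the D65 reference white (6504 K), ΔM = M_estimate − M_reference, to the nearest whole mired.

(t − 60)^(-0.1332) = 197/329.7 = 0.59751.
t − 60 = 0.59751^(1/-0.1332) = 0.59751^(-7.508) = 47.761, so t = 107.761.
T = 100·t = 10776 K → 10800 K to the nearest 100 K.
M_estimate = 10⁶/10800 = 92.59; M_reference = 10⁶/6504 = 153.75.
ΔM = 92.59 − 153.75 = -61.16 → -61 mireds.

-61 mireds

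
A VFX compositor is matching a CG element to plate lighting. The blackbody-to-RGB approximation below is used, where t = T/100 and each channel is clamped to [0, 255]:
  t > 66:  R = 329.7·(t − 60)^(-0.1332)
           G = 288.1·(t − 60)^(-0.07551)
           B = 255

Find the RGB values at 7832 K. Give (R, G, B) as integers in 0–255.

t = 7832/100 = 78.32; the t > 66 branch applies.
R = 329.7·(78.32 − 60)^(-0.1332) = 329.7·18.32^(-0.1332) = 329.7·0.67886 = 223.819.
G = 288.1·(78.32 − 60)^(-0.07551) = 288.1·18.32^(-0.07551) = 288.1·0.80285 = 231.302.
B = 255 by definition for t > 66.
Rounded: (224, 231, 255).

(224, 231, 255)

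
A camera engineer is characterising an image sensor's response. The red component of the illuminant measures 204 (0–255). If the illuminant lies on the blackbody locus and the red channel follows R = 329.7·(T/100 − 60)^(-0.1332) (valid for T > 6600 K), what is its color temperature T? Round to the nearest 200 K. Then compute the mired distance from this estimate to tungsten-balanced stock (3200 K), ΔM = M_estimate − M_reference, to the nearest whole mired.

(t − 60)^(-0.1332) = 204/329.7 = 0.61874.
t − 60 = 0.61874^(1/-0.1332) = 0.61874^(-7.508) = 36.748, so t = 96.748.
T = 100·t = 9675 K → 9600 K to the nearest 200 K.
M_estimate = 10⁶/9600 = 104.17; M_reference = 10⁶/3200 = 312.50.
ΔM = 104.17 − 312.50 = -208.33 → -208 mireds.

-208 mireds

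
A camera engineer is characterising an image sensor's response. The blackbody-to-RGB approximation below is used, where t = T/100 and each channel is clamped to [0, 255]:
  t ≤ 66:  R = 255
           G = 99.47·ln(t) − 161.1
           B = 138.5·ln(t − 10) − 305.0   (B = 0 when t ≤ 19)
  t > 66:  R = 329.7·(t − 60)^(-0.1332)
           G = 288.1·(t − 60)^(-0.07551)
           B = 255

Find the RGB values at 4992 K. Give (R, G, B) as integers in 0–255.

t = 4992/100 = 49.92; the t ≤ 66 branch applies.
R = 255 by definition for t ≤ 66.
G = 99.47·ln 49.92 − 161.1 = 99.47·3.9104 − 161.1 = 227.870.
B = 138.5·ln(49.92 − 10) − 305.0 = 138.5·ln 39.92 − 305.0 = 138.5·3.6869 − 305.0 = 205.633.
Rounded: (255, 228, 206).

(255, 228, 206)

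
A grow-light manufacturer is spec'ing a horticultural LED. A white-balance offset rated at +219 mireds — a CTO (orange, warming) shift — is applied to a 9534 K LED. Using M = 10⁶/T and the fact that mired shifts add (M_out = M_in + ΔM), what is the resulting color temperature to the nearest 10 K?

3090 K

M_in = 10⁶/9534 = 104.89 mireds.
M_out = 104.89 + (+219) = 323.89 mireds.
T_out = 10⁶/323.89 = 3087.5 K → 3090 K.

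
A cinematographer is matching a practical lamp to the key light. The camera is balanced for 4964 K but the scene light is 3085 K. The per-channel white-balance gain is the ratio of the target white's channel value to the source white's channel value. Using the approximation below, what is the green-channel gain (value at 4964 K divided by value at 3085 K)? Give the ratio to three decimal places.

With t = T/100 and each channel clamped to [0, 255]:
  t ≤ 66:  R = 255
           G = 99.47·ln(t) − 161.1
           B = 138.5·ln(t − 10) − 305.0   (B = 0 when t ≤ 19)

At 3085 K (t = 30.85):
  G = 99.47·ln 30.85 − 161.1 = 99.47·3.4291 − 161.1 = 179.996.
At 4964 K (t = 49.64):
  G = 99.47·ln 49.64 − 161.1 = 99.47·3.9048 − 161.1 = 227.310.
Gain = 227.310 / 179.996 = 1.2629 → 1.263.

1.263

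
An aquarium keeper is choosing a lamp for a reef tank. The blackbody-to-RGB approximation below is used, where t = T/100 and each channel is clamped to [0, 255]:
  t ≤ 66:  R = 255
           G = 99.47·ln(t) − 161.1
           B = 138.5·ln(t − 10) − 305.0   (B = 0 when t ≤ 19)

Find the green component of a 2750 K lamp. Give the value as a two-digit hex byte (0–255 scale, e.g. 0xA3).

0xA9

t = 2750/100 = 27.5; the t ≤ 66 branch applies.
G = 99.47·ln 27.5 − 161.1 = 99.47·3.3142 − 161.1 = 168.562.
Rounded: 169; in hex, 0xA9.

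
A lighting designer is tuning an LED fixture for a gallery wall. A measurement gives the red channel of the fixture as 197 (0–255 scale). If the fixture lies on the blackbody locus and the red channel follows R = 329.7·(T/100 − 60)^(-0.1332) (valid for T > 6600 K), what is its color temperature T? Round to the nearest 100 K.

10800 K

(t − 60)^(-0.1332) = 197/329.7 = 0.59751.
t − 60 = 0.59751^(1/-0.1332) = 0.59751^(-7.508) = 47.761, so t = 107.761.
T = 100·t = 10776 K → 10800 K to the nearest 100 K.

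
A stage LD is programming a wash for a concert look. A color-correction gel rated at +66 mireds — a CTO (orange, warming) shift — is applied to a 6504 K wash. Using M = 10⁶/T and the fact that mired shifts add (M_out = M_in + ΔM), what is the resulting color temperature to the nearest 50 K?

4550 K

M_in = 10⁶/6504 = 153.75 mireds.
M_out = 153.75 + (+66) = 219.75 mireds.
T_out = 10⁶/219.75 = 4550.6 K → 4550 K.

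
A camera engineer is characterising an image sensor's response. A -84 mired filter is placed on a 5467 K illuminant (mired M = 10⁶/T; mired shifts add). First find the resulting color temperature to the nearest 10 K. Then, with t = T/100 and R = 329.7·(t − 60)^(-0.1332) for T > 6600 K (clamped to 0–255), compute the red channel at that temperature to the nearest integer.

201

M_in = 10⁶/5467 = 182.92; M_out = 182.92 + (-84) = 98.92.
T_out = 10⁶/98.92 = 10109.6 K → 10110 K; t = 101.1.
R = 329.7·(101.1 − 60)^(-0.1332) = 329.7·41.1^(-0.1332) = 329.7·0.60959 = 200.981.
Rounded: 201.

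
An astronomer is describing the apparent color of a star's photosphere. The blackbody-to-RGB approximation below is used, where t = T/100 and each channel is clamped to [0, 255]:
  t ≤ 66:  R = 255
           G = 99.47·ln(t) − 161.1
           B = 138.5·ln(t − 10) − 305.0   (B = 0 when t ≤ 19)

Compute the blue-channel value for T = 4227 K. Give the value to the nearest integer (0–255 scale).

176

t = 4227/100 = 42.27; the t ≤ 66 branch applies.
B = 138.5·ln(42.27 − 10) − 305.0 = 138.5·ln 32.27 − 305.0 = 138.5·3.4741 − 305.0 = 176.168.
Rounded: 176.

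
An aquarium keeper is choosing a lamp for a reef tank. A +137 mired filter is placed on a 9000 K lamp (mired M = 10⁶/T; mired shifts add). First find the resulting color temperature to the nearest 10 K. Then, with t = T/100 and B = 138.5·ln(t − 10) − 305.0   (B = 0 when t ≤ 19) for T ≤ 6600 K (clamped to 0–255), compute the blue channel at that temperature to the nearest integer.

M_in = 10⁶/9000 = 111.11; M_out = 111.11 + (+137) = 248.11.
T_out = 10⁶/248.11 = 4030.5 K → 4030 K; t = 40.3.
B = 138.5·ln(40.3 − 10) − 305.0 = 138.5·ln 30.3 − 305.0 = 138.5·3.4111 − 305.0 = 167.444.
Rounded: 167.

167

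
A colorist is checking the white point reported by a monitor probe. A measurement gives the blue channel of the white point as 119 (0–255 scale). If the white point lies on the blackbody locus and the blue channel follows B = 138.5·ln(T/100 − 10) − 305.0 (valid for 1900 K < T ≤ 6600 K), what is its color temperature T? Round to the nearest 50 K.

3150 K

ln(t − 10) = (119 + 305.0) / 138.5 = 3.0614.
t − 10 = e^3.0614 = 21.357, so t = 31.357.
T = 100·t = 3136 K → 3150 K to the nearest 50 K.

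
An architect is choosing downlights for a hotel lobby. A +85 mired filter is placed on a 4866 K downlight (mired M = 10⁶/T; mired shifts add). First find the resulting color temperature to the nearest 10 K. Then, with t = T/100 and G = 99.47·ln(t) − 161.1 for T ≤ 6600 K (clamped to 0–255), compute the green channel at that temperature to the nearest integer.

M_in = 10⁶/4866 = 205.51; M_out = 205.51 + (+85) = 290.51.
T_out = 10⁶/290.51 = 3442.3 K → 3440 K; t = 34.4.
G = 99.47·ln 34.4 − 161.1 = 99.47·3.5381 − 161.1 = 190.830.
Rounded: 191.

191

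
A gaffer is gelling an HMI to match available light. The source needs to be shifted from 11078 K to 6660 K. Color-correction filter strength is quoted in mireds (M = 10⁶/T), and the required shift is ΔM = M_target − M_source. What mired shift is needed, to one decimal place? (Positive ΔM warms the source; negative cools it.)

+59.9 mireds

M_source = 10⁶/11078 = 90.269; M_target = 10⁶/6660 = 150.150.
ΔM = 150.150 − 90.269 = 59.881 → +59.9 mireds, a warming shift.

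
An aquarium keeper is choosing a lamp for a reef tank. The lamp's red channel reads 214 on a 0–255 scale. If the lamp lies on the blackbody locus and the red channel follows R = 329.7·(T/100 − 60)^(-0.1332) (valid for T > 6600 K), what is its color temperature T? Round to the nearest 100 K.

8600 K

(t − 60)^(-0.1332) = 214/329.7 = 0.64907.
t − 60 = 0.64907^(1/-0.1332) = 0.64907^(-7.508) = 25.657, so t = 85.657.
T = 100·t = 8566 K → 8600 K to the nearest 100 K.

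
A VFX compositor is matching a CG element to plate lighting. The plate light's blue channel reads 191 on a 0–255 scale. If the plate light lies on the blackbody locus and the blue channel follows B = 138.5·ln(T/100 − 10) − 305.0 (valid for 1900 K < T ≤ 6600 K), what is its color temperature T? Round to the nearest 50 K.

ln(t − 10) = (191 + 305.0) / 138.5 = 3.5812.
t − 10 = e^3.5812 = 35.918, so t = 45.918.
T = 100·t = 4592 K → 4600 K to the nearest 50 K.

4600 K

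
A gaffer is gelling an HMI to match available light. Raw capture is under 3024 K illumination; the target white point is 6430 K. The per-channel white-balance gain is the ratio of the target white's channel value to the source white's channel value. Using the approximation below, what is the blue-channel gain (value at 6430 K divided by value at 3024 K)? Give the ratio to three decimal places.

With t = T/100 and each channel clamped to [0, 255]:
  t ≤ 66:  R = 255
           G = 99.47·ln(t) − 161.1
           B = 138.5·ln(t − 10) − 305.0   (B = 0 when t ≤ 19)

At 3024 K (t = 30.24):
  B = 138.5·ln(30.24 − 10) − 305.0 = 138.5·ln 20.24 − 305.0 = 138.5·3.0077 − 305.0 = 111.561.
At 6430 K (t = 64.3):
  B = 138.5·ln(64.3 − 10) − 305.0 = 138.5·ln 54.3 − 305.0 = 138.5·3.9945 − 305.0 = 248.242.
Gain = 248.242 / 111.561 = 2.2252 → 2.225.

2.225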